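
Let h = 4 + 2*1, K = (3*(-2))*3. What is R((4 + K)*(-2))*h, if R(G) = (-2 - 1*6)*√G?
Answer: -96*√7 ≈ -253.99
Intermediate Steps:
K = -18 (K = -6*3 = -18)
R(G) = -8*√G (R(G) = (-2 - 6)*√G = -8*√G)
h = 6 (h = 4 + 2 = 6)
R((4 + K)*(-2))*h = -8*2*√7*6 = -16*√7*6 = -96*√7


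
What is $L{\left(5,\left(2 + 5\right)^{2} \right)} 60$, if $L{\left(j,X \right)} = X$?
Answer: $2940$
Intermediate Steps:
$L{\left(5,\left(2 + 5\right)^{2} \right)} 60 = \left(2 + 5\right)^{2} \cdot 60 = 7^{2} \cdot 60 = 49 \cdot 60 = 2940$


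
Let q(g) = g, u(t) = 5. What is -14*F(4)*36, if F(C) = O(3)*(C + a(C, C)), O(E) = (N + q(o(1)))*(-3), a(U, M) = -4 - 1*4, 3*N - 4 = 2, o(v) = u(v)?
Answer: -42336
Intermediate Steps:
o(v) = 5
N = 2 (N = 4/3 + (1/3)*2 = 4/3 + 2/3 = 2)
a(U, M) = -8 (a(U, M) = -4 - 4 = -8)
O(E) = -21 (O(E) = (2 + 5)*(-3) = 7*(-3) = -21)
F(C) = 168 - 21*C (F(C) = -21*(C - 8) = -21*(-8 + C) = 168 - 21*C)
-14*F(4)*36 = -14*(168 - 21*4)*36 = -14*(168 - 84)*36 = -14*84*36 = -1176*36 = -42336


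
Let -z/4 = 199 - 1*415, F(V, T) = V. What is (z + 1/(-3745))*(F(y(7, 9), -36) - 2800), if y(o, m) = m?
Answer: -9030780089/3745 ≈ -2.4114e+6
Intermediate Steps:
z = 864 (z = -4*(199 - 1*415) = -4*(199 - 415) = -4*(-216) = 864)
(z + 1/(-3745))*(F(y(7, 9), -36) - 2800) = (864 + 1/(-3745))*(9 - 2800) = (864 - 1/3745)*(-2791) = (3235679/3745)*(-2791) = -9030780089/3745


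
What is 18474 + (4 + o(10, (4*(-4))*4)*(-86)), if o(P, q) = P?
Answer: 17618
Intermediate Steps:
18474 + (4 + o(10, (4*(-4))*4)*(-86)) = 18474 + (4 + 10*(-86)) = 18474 + (4 - 860) = 18474 - 856 = 17618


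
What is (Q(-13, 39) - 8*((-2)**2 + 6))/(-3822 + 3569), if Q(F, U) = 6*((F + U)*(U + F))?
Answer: -3976/253 ≈ -15.715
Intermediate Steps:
Q(F, U) = 6*(F + U)**2 (Q(F, U) = 6*((F + U)*(F + U)) = 6*(F + U)**2)
(Q(-13, 39) - 8*((-2)**2 + 6))/(-3822 + 3569) = (6*(-13 + 39)**2 - 8*((-2)**2 + 6))/(-3822 + 3569) = (6*26**2 - 8*(4 + 6))/(-253) = (6*676 - 8*10)*(-1/253) = (4056 - 80)*(-1/253) = 3976*(-1/253) = -3976/253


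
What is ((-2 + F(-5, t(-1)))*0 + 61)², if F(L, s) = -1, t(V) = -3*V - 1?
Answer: 3721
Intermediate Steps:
t(V) = -1 - 3*V
((-2 + F(-5, t(-1)))*0 + 61)² = ((-2 - 1)*0 + 61)² = (-3*0 + 61)² = (0 + 61)² = 61² = 3721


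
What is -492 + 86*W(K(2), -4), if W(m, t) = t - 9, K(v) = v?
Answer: -1610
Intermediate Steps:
W(m, t) = -9 + t
-492 + 86*W(K(2), -4) = -492 + 86*(-9 - 4) = -492 + 86*(-13) = -492 - 1118 = -1610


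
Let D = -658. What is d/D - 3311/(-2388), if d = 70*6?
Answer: 83977/112236 ≈ 0.74822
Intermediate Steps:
d = 420
d/D - 3311/(-2388) = 420/(-658) - 3311/(-2388) = 420*(-1/658) - 3311*(-1/2388) = -30/47 + 3311/2388 = 83977/112236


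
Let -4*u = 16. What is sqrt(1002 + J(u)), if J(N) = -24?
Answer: sqrt(978) ≈ 31.273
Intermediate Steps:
u = -4 (u = -1/4*16 = -4)
sqrt(1002 + J(u)) = sqrt(1002 - 24) = sqrt(978)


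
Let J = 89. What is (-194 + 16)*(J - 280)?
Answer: 33998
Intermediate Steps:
(-194 + 16)*(J - 280) = (-194 + 16)*(89 - 280) = -178*(-191) = 33998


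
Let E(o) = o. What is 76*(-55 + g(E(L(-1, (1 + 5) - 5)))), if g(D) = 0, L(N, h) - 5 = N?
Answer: -4180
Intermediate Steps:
L(N, h) = 5 + N
76*(-55 + g(E(L(-1, (1 + 5) - 5)))) = 76*(-55 + 0) = 76*(-55) = -4180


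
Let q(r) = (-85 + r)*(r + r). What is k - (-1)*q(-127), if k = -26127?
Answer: 27721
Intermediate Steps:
q(r) = 2*r*(-85 + r) (q(r) = (-85 + r)*(2*r) = 2*r*(-85 + r))
k - (-1)*q(-127) = -26127 - (-1)*2*(-127)*(-85 - 127) = -26127 - (-1)*2*(-127)*(-212) = -26127 - (-1)*53848 = -26127 - 1*(-53848) = -26127 + 53848 = 27721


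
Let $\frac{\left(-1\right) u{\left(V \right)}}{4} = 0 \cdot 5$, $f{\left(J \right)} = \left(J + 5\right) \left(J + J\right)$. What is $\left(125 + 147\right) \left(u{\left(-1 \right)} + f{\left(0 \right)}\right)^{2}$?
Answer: $0$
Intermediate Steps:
$f{\left(J \right)} = 2 J \left(5 + J\right)$ ($f{\left(J \right)} = \left(5 + J\right) 2 J = 2 J \left(5 + J\right)$)
$u{\left(V \right)} = 0$ ($u{\left(V \right)} = - 4 \cdot 0 \cdot 5 = \left(-4\right) 0 = 0$)
$\left(125 + 147\right) \left(u{\left(-1 \right)} + f{\left(0 \right)}\right)^{2} = \left(125 + 147\right) \left(0 + 2 \cdot 0 \left(5 + 0\right)\right)^{2} = 272 \left(0 + 2 \cdot 0 \cdot 5\right)^{2} = 272 \left(0 + 0\right)^{2} = 272 \cdot 0^{2} = 272 \cdot 0 = 0$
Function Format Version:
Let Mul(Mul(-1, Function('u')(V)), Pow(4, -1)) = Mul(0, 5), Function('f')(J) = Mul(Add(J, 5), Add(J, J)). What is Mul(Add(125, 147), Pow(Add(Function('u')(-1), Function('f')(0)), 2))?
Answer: 0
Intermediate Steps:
Function('f')(J) = Mul(2, J, Add(5, J)) (Function('f')(J) = Mul(Add(5, J), Mul(2, J)) = Mul(2, J, Add(5, J)))
Function('u')(V) = 0 (Function('u')(V) = Mul(-4, Mul(0, 5)) = Mul(-4, 0) = 0)
Mul(Add(125, 147), Pow(Add(Function('u')(-1), Function('f')(0)), 2)) = Mul(Add(125, 147), Pow(Add(0, Mul(2, 0, Add(5, 0))), 2)) = Mul(272, Pow(Add(0, Mul(2, 0, 5)), 2)) = Mul(272, Pow(Add(0, 0), 2)) = Mul(272, Pow(0, 2)) = Mul(272, 0) = 0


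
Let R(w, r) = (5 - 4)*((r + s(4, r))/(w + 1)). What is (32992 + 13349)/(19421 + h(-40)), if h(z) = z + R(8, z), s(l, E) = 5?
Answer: 417069/174394 ≈ 2.3915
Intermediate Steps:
R(w, r) = (5 + r)/(1 + w) (R(w, r) = (5 - 4)*((r + 5)/(w + 1)) = 1*((5 + r)/(1 + w)) = (5 + r)/(1 + w))
h(z) = 5/9 + 10*z/9 (h(z) = z + (5 + z)/(1 + 8) = z + (5 + z)/9 = z + (5/9 + z/9) = 5/9 + 10*z/9)
(32992 + 13349)/(19421 + h(-40)) = (32992 + 13349)/(19421 + (5/9 + (10/9)*(-40))) = 46341/(19421 + (5/9 - 400/9)) = 46341/(19421 - 395/9) = 46341/(174394/9) = 46341*(9/174394) = 417069/174394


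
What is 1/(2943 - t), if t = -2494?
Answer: 1/5437 ≈ 0.00018393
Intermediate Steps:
1/(2943 - t) = 1/(2943 - 1*(-2494)) = 1/(2943 + 2494) = 1/5437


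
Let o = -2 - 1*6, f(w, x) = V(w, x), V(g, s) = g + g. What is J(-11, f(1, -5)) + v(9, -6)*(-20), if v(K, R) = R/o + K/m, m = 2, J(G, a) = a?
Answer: -103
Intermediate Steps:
V(g, s) = 2*g
f(w, x) = 2*w
o = -8 (o = -2 - 6 = -8)
v(K, R) = K/2 - R/8 (v(K, R) = R/(-8) + K/2 = R*(-⅛) + K*(½) = -R/8 + K/2 = K/2 - R/8)
J(-11, f(1, -5)) + v(9, -6)*(-20) = 2*1 + ((½)*9 - ⅛*(-6))*(-20) = 2 + (9/2 + ¾)*(-20) = 2 + (21/4)*(-20) = 2 - 105 = -103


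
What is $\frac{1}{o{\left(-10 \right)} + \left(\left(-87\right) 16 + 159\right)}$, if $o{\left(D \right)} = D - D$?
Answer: $- \frac{1}{1233} \approx -0.00081103$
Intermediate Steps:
$o{\left(D \right)} = 0$
$\frac{1}{o{\left(-10 \right)} + \left(\left(-87\right) 16 + 159\right)} = \frac{1}{0 + \left(\left(-87\right) 16 + 159\right)} = \frac{1}{0 + \left(-1392 + 159\right)} = \frac{1}{0 - 1233} = \frac{1}{-1233} = - \frac{1}{1233}$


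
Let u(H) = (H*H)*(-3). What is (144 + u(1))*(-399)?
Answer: -56259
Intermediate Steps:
u(H) = -3*H² (u(H) = H²*(-3) = -3*H²)
(144 + u(1))*(-399) = (144 - 3*1²)*(-399) = (144 - 3*1)*(-399) = (144 - 3)*(-399) = 141*(-399) = -56259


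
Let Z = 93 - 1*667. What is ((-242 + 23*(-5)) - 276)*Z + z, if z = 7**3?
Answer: 363685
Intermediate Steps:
Z = -574 (Z = 93 - 667 = -574)
z = 343
((-242 + 23*(-5)) - 276)*Z + z = ((-242 + 23*(-5)) - 276)*(-574) + 343 = ((-242 - 115) - 276)*(-574) + 343 = (-357 - 276)*(-574) + 343 = -633*(-574) + 343 = 363342 + 343 = 363685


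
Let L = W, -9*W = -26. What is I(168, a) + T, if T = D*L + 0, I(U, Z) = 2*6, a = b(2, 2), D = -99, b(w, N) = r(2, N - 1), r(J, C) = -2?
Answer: -274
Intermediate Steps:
W = 26/9 (W = -⅑*(-26) = 26/9 ≈ 2.8889)
L = 26/9 ≈ 2.8889
b(w, N) = -2
a = -2
I(U, Z) = 12
T = -286 (T = -99*26/9 + 0 = -286 + 0 = -286)
I(168, a) + T = 12 - 286 = -274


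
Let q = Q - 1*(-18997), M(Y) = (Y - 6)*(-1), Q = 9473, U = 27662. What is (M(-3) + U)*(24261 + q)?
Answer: 1459119501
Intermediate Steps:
M(Y) = 6 - Y (M(Y) = (-6 + Y)*(-1) = 6 - Y)
q = 28470 (q = 9473 - 1*(-18997) = 9473 + 18997 = 28470)
(M(-3) + U)*(24261 + q) = ((6 - 1*(-3)) + 27662)*(24261 + 28470) = ((6 + 3) + 27662)*52731 = (9 + 27662)*52731 = 27671*52731 = 1459119501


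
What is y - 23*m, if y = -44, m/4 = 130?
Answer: -12004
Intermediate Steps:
m = 520 (m = 4*130 = 520)
y - 23*m = -44 - 23*520 = -44 - 11960 = -12004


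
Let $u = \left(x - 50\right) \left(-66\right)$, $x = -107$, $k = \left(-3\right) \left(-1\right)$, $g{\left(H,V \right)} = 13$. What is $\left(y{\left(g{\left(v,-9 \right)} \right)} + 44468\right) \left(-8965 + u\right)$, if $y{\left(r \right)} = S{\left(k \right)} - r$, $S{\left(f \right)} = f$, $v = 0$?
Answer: $62107826$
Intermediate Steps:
$k = 3$
$y{\left(r \right)} = 3 - r$
$u = 10362$ ($u = \left(-107 - 50\right) \left(-66\right) = \left(-157\right) \left(-66\right) = 10362$)
$\left(y{\left(g{\left(v,-9 \right)} \right)} + 44468\right) \left(-8965 + u\right) = \left(\left(3 - 13\right) + 44468\right) \left(-8965 + 10362\right) = \left(\left(3 - 13\right) + 44468\right) 1397 = \left(-10 + 44468\right) 1397 = 44458 \cdot 1397 = 62107826$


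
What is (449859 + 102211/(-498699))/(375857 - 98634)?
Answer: 224344131230/138250832877 ≈ 1.6227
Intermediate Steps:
(449859 + 102211/(-498699))/(375857 - 98634) = (449859 + 102211*(-1/498699))/277223 = (449859 - 102211/498699)*(1/277223) = (224344131230/498699)*(1/277223) = 224344131230/138250832877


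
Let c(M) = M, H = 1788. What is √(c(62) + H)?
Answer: 5*√74 ≈ 43.012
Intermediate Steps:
√(c(62) + H) = √(62 + 1788) = √1850 = 5*√74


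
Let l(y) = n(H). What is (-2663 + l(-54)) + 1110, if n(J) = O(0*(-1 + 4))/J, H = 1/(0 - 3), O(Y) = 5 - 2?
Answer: -1562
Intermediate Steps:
O(Y) = 3
H = -1/3 (H = 1/(-3) = -1/3 ≈ -0.33333)
n(J) = 3/J
l(y) = -9 (l(y) = 3/(-1/3) = 3*(-3) = -9)
(-2663 + l(-54)) + 1110 = (-2663 - 9) + 1110 = -2672 + 1110 = -1562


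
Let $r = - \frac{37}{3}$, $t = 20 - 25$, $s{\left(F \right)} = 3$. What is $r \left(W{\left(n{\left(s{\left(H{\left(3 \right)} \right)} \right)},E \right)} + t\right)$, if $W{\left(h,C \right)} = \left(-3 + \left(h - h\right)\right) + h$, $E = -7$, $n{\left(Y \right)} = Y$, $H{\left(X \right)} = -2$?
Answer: $\frac{185}{3} \approx 61.667$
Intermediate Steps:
$t = -5$ ($t = 20 - 25 = -5$)
$W{\left(h,C \right)} = -3 + h$ ($W{\left(h,C \right)} = \left(-3 + 0\right) + h = -3 + h$)
$r = - \frac{37}{3}$ ($r = \left(-37\right) \frac{1}{3} = - \frac{37}{3} \approx -12.333$)
$r \left(W{\left(n{\left(s{\left(H{\left(3 \right)} \right)} \right)},E \right)} + t\right) = - \frac{37 \left(\left(-3 + 3\right) - 5\right)}{3} = - \frac{37 \left(0 - 5\right)}{3} = \left(- \frac{37}{3}\right) \left(-5\right) = \frac{185}{3}$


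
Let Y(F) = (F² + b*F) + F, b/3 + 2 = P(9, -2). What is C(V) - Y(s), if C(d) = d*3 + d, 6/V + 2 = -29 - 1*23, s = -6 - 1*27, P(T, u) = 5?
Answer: -6835/9 ≈ -759.44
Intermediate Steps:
s = -33 (s = -6 - 27 = -33)
V = -⅑ (V = 6/(-2 + (-29 - 1*23)) = 6/(-2 + (-29 - 23)) = 6/(-2 - 52) = 6/(-54) = 6*(-1/54) = -⅑ ≈ -0.11111)
b = 9 (b = -6 + 3*5 = -6 + 15 = 9)
Y(F) = F² + 10*F (Y(F) = (F² + 9*F) + F = F² + 10*F)
C(d) = 4*d (C(d) = 3*d + d = 4*d)
C(V) - Y(s) = 4*(-⅑) - (-33)*(10 - 33) = -4/9 - (-33)*(-23) = -4/9 - 1*759 = -4/9 - 759 = -6835/9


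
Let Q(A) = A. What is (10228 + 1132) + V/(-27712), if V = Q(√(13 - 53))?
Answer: 11360 - I*√10/13856 ≈ 11360.0 - 0.00022822*I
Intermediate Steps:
V = 2*I*√10 (V = √(13 - 53) = √(-40) = 2*I*√10 ≈ 6.3246*I)
(10228 + 1132) + V/(-27712) = (10228 + 1132) + (2*I*√10)/(-27712) = 11360 + (2*I*√10)*(-1/27712) = 11360 - I*√10/13856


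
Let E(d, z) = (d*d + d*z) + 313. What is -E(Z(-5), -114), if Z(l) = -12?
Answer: -1825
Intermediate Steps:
E(d, z) = 313 + d**2 + d*z (E(d, z) = (d**2 + d*z) + 313 = 313 + d**2 + d*z)
-E(Z(-5), -114) = -(313 + (-12)**2 - 12*(-114)) = -(313 + 144 + 1368) = -1*1825 = -1825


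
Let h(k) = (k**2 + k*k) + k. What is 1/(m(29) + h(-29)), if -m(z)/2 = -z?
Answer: 1/1711 ≈ 0.00058445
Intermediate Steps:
m(z) = 2*z (m(z) = -(-2)*z = 2*z)
h(k) = k + 2*k**2 (h(k) = (k**2 + k**2) + k = 2*k**2 + k = k + 2*k**2)
1/(m(29) + h(-29)) = 1/(2*29 - 29*(1 + 2*(-29))) = 1/(58 - 29*(1 - 58)) = 1/(58 - 29*(-57)) = 1/(58 + 1653) = 1/1711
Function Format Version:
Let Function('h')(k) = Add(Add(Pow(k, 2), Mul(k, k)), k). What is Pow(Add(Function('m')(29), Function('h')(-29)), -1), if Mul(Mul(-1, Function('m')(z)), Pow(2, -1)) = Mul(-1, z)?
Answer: Rational(1, 1711) ≈ 0.00058445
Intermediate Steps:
Function('m')(z) = Mul(2, z) (Function('m')(z) = Mul(-2, Mul(-1, z)) = Mul(2, z))
Function('h')(k) = Add(k, Mul(2, Pow(k, 2))) (Function('h')(k) = Add(Add(Pow(k, 2), Pow(k, 2)), k) = Add(Mul(2, Pow(k, 2)), k) = Add(k, Mul(2, Pow(k, 2))))
Pow(Add(Function('m')(29), Function('h')(-29)), -1) = Pow(Add(Mul(2, 29), Mul(-29, Add(1, Mul(2, -29)))), -1) = Pow(Add(58, Mul(-29, Add(1, -58))), -1) = Pow(Add(58, Mul(-29, -57)), -1) = Pow(Add(58, 1653), -1) = Pow(1711, -1) = Rational(1, 1711)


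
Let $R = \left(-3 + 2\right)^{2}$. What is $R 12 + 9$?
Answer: $21$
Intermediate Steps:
$R = 1$ ($R = \left(-1\right)^{2} = 1$)
$R 12 + 9 = 1 \cdot 12 + 9 = 12 + 9 = 21$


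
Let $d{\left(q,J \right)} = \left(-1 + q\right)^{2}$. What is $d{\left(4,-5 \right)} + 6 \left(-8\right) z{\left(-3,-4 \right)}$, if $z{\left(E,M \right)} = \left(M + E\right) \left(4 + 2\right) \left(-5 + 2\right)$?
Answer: $-6039$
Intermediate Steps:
$z{\left(E,M \right)} = - 18 E - 18 M$ ($z{\left(E,M \right)} = \left(E + M\right) 6 \left(-3\right) = \left(6 E + 6 M\right) \left(-3\right) = - 18 E - 18 M$)
$d{\left(4,-5 \right)} + 6 \left(-8\right) z{\left(-3,-4 \right)} = \left(-1 + 4\right)^{2} + 6 \left(-8\right) \left(\left(-18\right) \left(-3\right) - -72\right) = 3^{2} - 48 \left(54 + 72\right) = 9 - 6048 = -6039$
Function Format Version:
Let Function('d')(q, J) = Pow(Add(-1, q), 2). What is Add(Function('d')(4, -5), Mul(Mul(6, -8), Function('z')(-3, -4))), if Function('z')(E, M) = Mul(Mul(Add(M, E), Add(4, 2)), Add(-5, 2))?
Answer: -6039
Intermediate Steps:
Function('z')(E, M) = Add(Mul(-18, E), Mul(-18, M)) (Function('z')(E, M) = Mul(Mul(Add(E, M), 6), -3) = Mul(Add(Mul(6, E), Mul(6, M)), -3) = Add(Mul(-18, E), Mul(-18, M)))
Add(Function('d')(4, -5), Mul(Mul(6, -8), Function('z')(-3, -4))) = Add(Pow(Add(-1, 4), 2), Mul(Mul(6, -8), Add(Mul(-18, -3), Mul(-18, -4)))) = Add(Pow(3, 2), Mul(-48, Add(54, 72))) = Add(9, Mul(-48, 126)) = Add(9, -6048) = -6039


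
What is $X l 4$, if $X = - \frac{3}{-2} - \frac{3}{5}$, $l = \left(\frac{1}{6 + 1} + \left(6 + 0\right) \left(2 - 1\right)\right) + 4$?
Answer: $\frac{1278}{35} \approx 36.514$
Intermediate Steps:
$l = \frac{71}{7}$ ($l = \left(\frac{1}{7} + 6 \cdot 1\right) + 4 = \left(\frac{1}{7} + 6\right) + 4 = \frac{43}{7} + 4 = \frac{71}{7} \approx 10.143$)
$X = \frac{9}{10}$ ($X = \left(-3\right) \left(- \frac{1}{2}\right) - \frac{3}{5} = \frac{3}{2} - \frac{3}{5} = \frac{9}{10} \approx 0.9$)
$X l 4 = \frac{9}{10} \cdot \frac{71}{7} \cdot 4 = \frac{639}{70} \cdot 4 = \frac{1278}{35}$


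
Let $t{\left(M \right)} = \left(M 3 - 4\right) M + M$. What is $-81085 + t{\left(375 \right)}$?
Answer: $339665$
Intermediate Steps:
$t{\left(M \right)} = M + M \left(-4 + 3 M\right)$ ($t{\left(M \right)} = \left(3 M - 4\right) M + M = \left(-4 + 3 M\right) M + M = M \left(-4 + 3 M\right) + M = M + M \left(-4 + 3 M\right)$)
$-81085 + t{\left(375 \right)} = -81085 + 3 \cdot 375 \left(-1 + 375\right) = -81085 + 3 \cdot 375 \cdot 374 = -81085 + 420750 = 339665$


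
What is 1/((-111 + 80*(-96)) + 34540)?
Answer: 1/26749 ≈ 3.7385e-5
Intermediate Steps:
1/((-111 + 80*(-96)) + 34540) = 1/((-111 - 7680) + 34540) = 1/(-7791 + 34540) = 1/26749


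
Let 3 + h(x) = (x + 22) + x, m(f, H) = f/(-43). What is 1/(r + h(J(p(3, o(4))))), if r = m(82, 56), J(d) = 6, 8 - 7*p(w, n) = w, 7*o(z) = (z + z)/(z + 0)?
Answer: 43/1251 ≈ 0.034373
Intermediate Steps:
o(z) = 2/7 (o(z) = ((z + z)/(z + 0))/7 = ((2*z)/z)/7 = (1/7)*2 = 2/7)
p(w, n) = 8/7 - w/7
m(f, H) = -f/43 (m(f, H) = f*(-1/43) = -f/43)
r = -82/43 (r = -1/43*82 = -82/43 ≈ -1.9070)
h(x) = 19 + 2*x (h(x) = -3 + ((x + 22) + x) = -3 + ((22 + x) + x) = -3 + (22 + 2*x) = 19 + 2*x)
1/(r + h(J(p(3, o(4))))) = 1/(-82/43 + (19 + 2*6)) = 1/(-82/43 + (19 + 12)) = 1/(-82/43 + 31) = 1/(1251/43) = 43/1251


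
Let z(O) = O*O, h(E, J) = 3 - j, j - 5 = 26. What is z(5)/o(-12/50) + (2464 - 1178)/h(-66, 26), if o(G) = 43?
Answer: -27299/602 ≈ -45.347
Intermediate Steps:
j = 31 (j = 5 + 26 = 31)
h(E, J) = -28 (h(E, J) = 3 - 1*31 = 3 - 31 = -28)
z(O) = O²
z(5)/o(-12/50) + (2464 - 1178)/h(-66, 26) = 5²/43 + (2464 - 1178)/(-28) = 25*(1/43) + 1286*(-1/28) = 25/43 - 643/14 = -27299/602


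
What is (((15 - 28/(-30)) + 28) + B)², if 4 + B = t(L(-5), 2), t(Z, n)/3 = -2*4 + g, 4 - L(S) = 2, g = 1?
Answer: 80656/225 ≈ 358.47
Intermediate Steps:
L(S) = 2 (L(S) = 4 - 1*2 = 4 - 2 = 2)
t(Z, n) = -21 (t(Z, n) = 3*(-2*4 + 1) = 3*(-8 + 1) = 3*(-7) = -21)
B = -25 (B = -4 - 21 = -25)
(((15 - 28/(-30)) + 28) + B)² = (((15 - 28/(-30)) + 28) - 25)² = (((15 - 28*(-1/30)) + 28) - 25)² = (((15 + 14/15) + 28) - 25)² = ((239/15 + 28) - 25)² = (659/15 - 25)² = (284/15)² = 80656/225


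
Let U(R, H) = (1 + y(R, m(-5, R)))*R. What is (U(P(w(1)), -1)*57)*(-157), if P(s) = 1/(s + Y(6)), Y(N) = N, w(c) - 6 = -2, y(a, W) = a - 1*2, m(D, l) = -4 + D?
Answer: 80541/100 ≈ 805.41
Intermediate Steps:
y(a, W) = -2 + a (y(a, W) = a - 2 = -2 + a)
w(c) = 4 (w(c) = 6 - 2 = 4)
P(s) = 1/(6 + s) (P(s) = 1/(s + 6) = 1/(6 + s))
U(R, H) = R*(-1 + R) (U(R, H) = (1 + (-2 + R))*R = (-1 + R)*R = R*(-1 + R))
(U(P(w(1)), -1)*57)*(-157) = (((-1 + 1/(6 + 4))/(6 + 4))*57)*(-157) = (((-1 + 1/10)/10)*57)*(-157) = (((1/10)*(-9/10))*57)*(-157) = -9/100*57*(-157) = -513/100*(-157) = 80541/100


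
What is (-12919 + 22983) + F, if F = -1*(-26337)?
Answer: 36401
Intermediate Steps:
F = 26337
(-12919 + 22983) + F = (-12919 + 22983) + 26337 = 10064 + 26337 = 36401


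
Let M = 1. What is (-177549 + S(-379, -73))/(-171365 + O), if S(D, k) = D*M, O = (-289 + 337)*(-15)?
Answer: 177928/172085 ≈ 1.0340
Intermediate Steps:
O = -720 (O = 48*(-15) = -720)
S(D, k) = D (S(D, k) = D*1 = D)
(-177549 + S(-379, -73))/(-171365 + O) = (-177549 - 379)/(-171365 - 720) = -177928/(-172085) = -177928*(-1/172085) = 177928/172085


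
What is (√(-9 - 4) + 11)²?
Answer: (11 + I*√13)² ≈ 108.0 + 79.322*I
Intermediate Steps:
(√(-9 - 4) + 11)² = (√(-13) + 11)² = (I*√13 + 11)² = (11 + I*√13)²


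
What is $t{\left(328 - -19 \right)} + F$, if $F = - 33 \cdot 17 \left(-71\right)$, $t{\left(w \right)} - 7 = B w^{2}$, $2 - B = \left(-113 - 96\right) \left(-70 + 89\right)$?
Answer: $478424795$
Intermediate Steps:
$B = 3973$ ($B = 2 - \left(-113 - 96\right) \left(-70 + 89\right) = 2 - \left(-113 - 96\right) 19 = 2 - \left(-209\right) 19 = 2 - -3971 = 2 + 3971 = 3973$)
$t{\left(w \right)} = 7 + 3973 w^{2}$
$F = 39831$ ($F = - 561 \left(-71\right) = \left(-1\right) \left(-39831\right) = 39831$)
$t{\left(328 - -19 \right)} + F = \left(7 + 3973 \left(328 - -19\right)^{2}\right) + 39831 = \left(7 + 3973 \left(328 + 19\right)^{2}\right) + 39831 = \left(7 + 3973 \cdot 347^{2}\right) + 39831 = \left(7 + 3973 \cdot 120409\right) + 39831 = \left(7 + 478384957\right) + 39831 = 478384964 + 39831 = 478424795$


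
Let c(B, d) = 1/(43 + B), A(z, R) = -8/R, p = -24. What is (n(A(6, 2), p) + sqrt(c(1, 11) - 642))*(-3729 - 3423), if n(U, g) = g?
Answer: 171648 - 3576*I*sqrt(310717)/11 ≈ 1.7165e+5 - 1.8121e+5*I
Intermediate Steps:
(n(A(6, 2), p) + sqrt(c(1, 11) - 642))*(-3729 - 3423) = (-24 + sqrt(1/(43 + 1) - 642))*(-3729 - 3423) = (-24 + sqrt(1/44 - 642))*(-7152) = (-24 + sqrt(-28247/44))*(-7152) = (-24 + I*sqrt(310717)/22)*(-7152) = 171648 - 3576*I*sqrt(310717)/11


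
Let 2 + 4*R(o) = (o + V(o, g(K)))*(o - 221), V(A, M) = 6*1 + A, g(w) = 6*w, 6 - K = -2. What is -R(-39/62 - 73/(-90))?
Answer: 684670012/1946025 ≈ 351.83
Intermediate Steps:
K = 8 (K = 6 - 1*(-2) = 6 + 2 = 8)
V(A, M) = 6 + A
R(o) = -½ + (-221 + o)*(6 + 2*o)/4 (R(o) = -½ + ((o + (6 + o))*(o - 221))/4 = -½ + ((6 + 2*o)*(-221 + o))/4 = -½ + ((-221 + o)*(6 + 2*o))/4 = -½ + (-221 + o)*(6 + 2*o)/4)
-R(-39/62 - 73/(-90)) = -(-332 + (-39/62 - 73/(-90))²/2 - 109*(-39/62 - 73/(-90))) = -(-332 + (-39*1/62 - 73*(-1/90))²/2 - 109*(-39*1/62 - 73*(-1/90))) = -(-332 + (-39/62 + 73/90)²/2 - 109*(-39/62 + 73/90)) = -(-332 + (254/1395)²/2 - 109*254/1395) = -(-332 + (½)*(64516/1946025) - 27686/1395) = -(-332 + 32258/1946025 - 27686/1395) = -1*(-684670012/1946025) = 684670012/1946025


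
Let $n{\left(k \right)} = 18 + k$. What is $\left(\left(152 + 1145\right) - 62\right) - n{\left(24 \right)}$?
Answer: $1193$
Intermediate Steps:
$\left(\left(152 + 1145\right) - 62\right) - n{\left(24 \right)} = \left(\left(152 + 1145\right) - 62\right) - \left(18 + 24\right) = \left(1297 - 62\right) - 42 = 1235 - 42 = 1193$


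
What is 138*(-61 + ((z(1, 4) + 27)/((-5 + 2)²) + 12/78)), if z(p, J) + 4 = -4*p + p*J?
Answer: -313720/39 ≈ -8044.1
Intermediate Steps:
z(p, J) = -4 - 4*p + J*p (z(p, J) = -4 + (-4*p + p*J) = -4 + (-4*p + J*p) = -4 - 4*p + J*p)
138*(-61 + ((z(1, 4) + 27)/((-5 + 2)²) + 12/78)) = 138*(-61 + (((-4 - 4*1 + 4*1) + 27)/((-5 + 2)²) + 12/78)) = 138*(-61 + (((-4 - 4 + 4) + 27)/((-3)²) + 12*(1/78))) = 138*(-61 + ((-4 + 27)/9 + 2/13)) = 138*(-61 + (23*(⅑) + 2/13)) = 138*(-61 + (23/9 + 2/13)) = 138*(-61 + 317/117) = 138*(-6820/117) = -313720/39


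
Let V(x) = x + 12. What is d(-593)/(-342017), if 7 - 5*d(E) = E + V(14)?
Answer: -574/1710085 ≈ -0.00033566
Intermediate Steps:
V(x) = 12 + x
d(E) = -19/5 - E/5 (d(E) = 7/5 - (E + (12 + 14))/5 = 7/5 - (E + 26)/5 = 7/5 - (26 + E)/5 = 7/5 + (-26/5 - E/5) = -19/5 - E/5)
d(-593)/(-342017) = (-19/5 - 1/5*(-593))/(-342017) = (-19/5 + 593/5)*(-1/342017) = (574/5)*(-1/342017) = -574/1710085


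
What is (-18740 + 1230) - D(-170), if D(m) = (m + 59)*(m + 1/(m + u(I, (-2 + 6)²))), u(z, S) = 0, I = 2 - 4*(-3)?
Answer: -6184711/170 ≈ -36381.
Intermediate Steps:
I = 14 (I = 2 + 12 = 14)
D(m) = (59 + m)*(m + 1/m) (D(m) = (m + 59)*(m + 1/(m + 0)) = (59 + m)*(m + 1/m))
(-18740 + 1230) - D(-170) = (-18740 + 1230) - (1 + (-170)² + 59*(-170) + 59/(-170)) = -17510 - (1 + 28900 - 10030 + 59*(-1/170)) = -17510 - (1 + 28900 - 10030 - 59/170) = -17510 - 1*3208011/170 = -17510 - 3208011/170 = -6184711/170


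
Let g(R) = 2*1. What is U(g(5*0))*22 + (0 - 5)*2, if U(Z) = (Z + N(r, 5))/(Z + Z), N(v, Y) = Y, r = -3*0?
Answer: 57/2 ≈ 28.500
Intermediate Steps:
r = 0
g(R) = 2
U(Z) = (5 + Z)/(2*Z) (U(Z) = (Z + 5)/(Z + Z) = (5 + Z)/((2*Z)) = (5 + Z)*(1/(2*Z)) = (5 + Z)/(2*Z))
U(g(5*0))*22 + (0 - 5)*2 = ((½)*(5 + 2)/2)*22 + (0 - 5)*2 = ((½)*(½)*7)*22 - 5*2 = (7/4)*22 - 10 = 77/2 - 10 = 57/2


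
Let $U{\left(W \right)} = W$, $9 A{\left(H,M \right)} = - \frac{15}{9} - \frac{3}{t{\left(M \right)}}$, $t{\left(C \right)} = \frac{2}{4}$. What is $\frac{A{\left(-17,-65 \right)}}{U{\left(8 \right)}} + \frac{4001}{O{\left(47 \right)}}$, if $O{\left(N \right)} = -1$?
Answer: $- \frac{864239}{216} \approx -4001.1$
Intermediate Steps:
$t{\left(C \right)} = \frac{1}{2}$ ($t{\left(C \right)} = 2 \cdot \frac{1}{4} = \frac{1}{2}$)
$A{\left(H,M \right)} = - \frac{23}{27}$ ($A{\left(H,M \right)} = \frac{- \frac{15}{9} - 3 \frac{1}{\frac{1}{2}}}{9} = \frac{\left(-15\right) \frac{1}{9} - 6}{9} = \frac{- \frac{5}{3} - 6}{9} = \frac{1}{9} \left(- \frac{23}{3}\right) = - \frac{23}{27}$)
$\frac{A{\left(-17,-65 \right)}}{U{\left(8 \right)}} + \frac{4001}{O{\left(47 \right)}} = - \frac{23}{27 \cdot 8} + \frac{4001}{-1} = \left(- \frac{23}{27}\right) \frac{1}{8} + 4001 \left(-1\right) = - \frac{23}{216} - 4001 = - \frac{864239}{216}$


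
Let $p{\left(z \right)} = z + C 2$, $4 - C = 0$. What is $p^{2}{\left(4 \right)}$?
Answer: $144$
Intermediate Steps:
$C = 4$ ($C = 4 - 0 = 4 + 0 = 4$)
$p{\left(z \right)} = 8 + z$ ($p{\left(z \right)} = z + 4 \cdot 2 = z + 8 = 8 + z$)
$p^{2}{\left(4 \right)} = \left(8 + 4\right)^{2} = 12^{2} = 144$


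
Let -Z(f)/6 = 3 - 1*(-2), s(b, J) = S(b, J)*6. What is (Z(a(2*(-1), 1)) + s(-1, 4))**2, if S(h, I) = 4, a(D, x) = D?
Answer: 36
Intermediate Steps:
s(b, J) = 24 (s(b, J) = 4*6 = 24)
Z(f) = -30 (Z(f) = -6*(3 - 1*(-2)) = -6*(3 + 2) = -6*5 = -30)
(Z(a(2*(-1), 1)) + s(-1, 4))**2 = (-30 + 24)**2 = (-6)**2 = 36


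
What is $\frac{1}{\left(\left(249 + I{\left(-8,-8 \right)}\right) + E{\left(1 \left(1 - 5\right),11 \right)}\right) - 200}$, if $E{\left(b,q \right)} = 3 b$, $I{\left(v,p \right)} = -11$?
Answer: $\frac{1}{26} \approx 0.038462$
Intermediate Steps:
$\frac{1}{\left(\left(249 + I{\left(-8,-8 \right)}\right) + E{\left(1 \left(1 - 5\right),11 \right)}\right) - 200} = \frac{1}{\left(\left(249 - 11\right) + 3 \cdot 1 \left(1 - 5\right)\right) - 200} = \frac{1}{\left(238 + 3 \cdot 1 \left(-4\right)\right) - 200} = \frac{1}{\left(238 + 3 \left(-4\right)\right) - 200} = \frac{1}{\left(238 - 12\right) - 200} = \frac{1}{226 - 200} = \frac{1}{26}$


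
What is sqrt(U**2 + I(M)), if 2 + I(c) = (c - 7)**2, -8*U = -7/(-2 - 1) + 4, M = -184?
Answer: 31*sqrt(21865)/24 ≈ 191.00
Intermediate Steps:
U = -19/24 (U = -(-7/(-2 - 1) + 4)/8 = -(-7/(-3) + 4)/8 = -(-1/3*(-7) + 4)/8 = -(7/3 + 4)/8 = -1/8*19/3 = -19/24 ≈ -0.79167)
I(c) = -2 + (-7 + c)**2 (I(c) = -2 + (c - 7)**2 = -2 + (-7 + c)**2)
sqrt(U**2 + I(M)) = sqrt((-19/24)**2 + (-2 + (-7 - 184)**2)) = sqrt(361/576 + (-2 + (-191)**2)) = sqrt(361/576 + (-2 + 36481)) = sqrt(361/576 + 36479) = sqrt(21012265/576) = 31*sqrt(21865)/24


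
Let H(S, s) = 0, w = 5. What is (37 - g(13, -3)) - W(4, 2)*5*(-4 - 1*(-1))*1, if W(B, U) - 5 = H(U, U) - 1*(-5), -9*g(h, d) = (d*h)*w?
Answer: 496/3 ≈ 165.33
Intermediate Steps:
g(h, d) = -5*d*h/9 (g(h, d) = -d*h*5/9 = -5*d*h/9)
W(B, U) = 10 (W(B, U) = 5 + (0 - 1*(-5)) = 5 + (0 + 5) = 5 + 5 = 10)
(37 - g(13, -3)) - W(4, 2)*5*(-4 - 1*(-1))*1 = (37 - (-5)*(-3)*13/9) - 10*5*(-4 - 1*(-1))*1 = (37 - 1*65/3) - 50*(-4 + 1)*1 = (37 - 65/3) - 50*(-3*1) = 46/3 - 50*(-3) = 46/3 - 1*(-150) = 46/3 + 150 = 496/3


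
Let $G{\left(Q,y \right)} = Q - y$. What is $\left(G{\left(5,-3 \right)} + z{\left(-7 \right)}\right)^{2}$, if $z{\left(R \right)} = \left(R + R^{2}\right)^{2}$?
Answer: $3139984$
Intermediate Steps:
$\left(G{\left(5,-3 \right)} + z{\left(-7 \right)}\right)^{2} = \left(\left(5 - -3\right) + \left(-7\right)^{2} \left(1 - 7\right)^{2}\right)^{2} = \left(\left(5 + 3\right) + 49 \left(-6\right)^{2}\right)^{2} = \left(8 + 49 \cdot 36\right)^{2} = \left(8 + 1764\right)^{2} = 1772^{2} = 3139984$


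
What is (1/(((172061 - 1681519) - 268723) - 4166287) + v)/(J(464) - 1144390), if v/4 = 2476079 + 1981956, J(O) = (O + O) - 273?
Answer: -106002585601519/6798896107980 ≈ -15.591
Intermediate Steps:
J(O) = -273 + 2*O (J(O) = 2*O - 273 = -273 + 2*O)
v = 17832140 (v = 4*(2476079 + 1981956) = 4*4458035 = 17832140)
(1/(((172061 - 1681519) - 268723) - 4166287) + v)/(J(464) - 1144390) = (1/(((172061 - 1681519) - 268723) - 4166287) + 17832140)/((-273 + 2*464) - 1144390) = (1/((-1509458 - 268723) - 4166287) + 17832140)/((-273 + 928) - 1144390) = (1/(-1778181 - 4166287) + 17832140)/(655 - 1144390) = (1/(-5944468) + 17832140)/(-1143735) = (-1/5944468 + 17832140)*(-1/1143735) = (106002585601519/5944468)*(-1/1143735) = -106002585601519/6798896107980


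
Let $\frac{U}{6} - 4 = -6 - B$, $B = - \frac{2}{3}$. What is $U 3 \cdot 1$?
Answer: $-24$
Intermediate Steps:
$B = - \frac{2}{3}$ ($B = \left(-2\right) \frac{1}{3} = - \frac{2}{3} \approx -0.66667$)
$U = -8$ ($U = 24 + 6 \left(-6 - - \frac{2}{3}\right) = 24 + 6 \left(-6 + \frac{2}{3}\right) = 24 + 6 \left(- \frac{16}{3}\right) = 24 - 32 = -8$)
$U 3 \cdot 1 = \left(-8\right) 3 \cdot 1 = \left(-24\right) 1 = -24$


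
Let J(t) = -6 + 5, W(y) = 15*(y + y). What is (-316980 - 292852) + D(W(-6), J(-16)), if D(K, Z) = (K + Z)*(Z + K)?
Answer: -577071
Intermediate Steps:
W(y) = 30*y (W(y) = 15*(2*y) = 30*y)
J(t) = -1
D(K, Z) = (K + Z)**2 (D(K, Z) = (K + Z)*(K + Z) = (K + Z)**2)
(-316980 - 292852) + D(W(-6), J(-16)) = (-316980 - 292852) + (30*(-6) - 1)**2 = -609832 + (-180 - 1)**2 = -609832 + (-181)**2 = -609832 + 32761 = -577071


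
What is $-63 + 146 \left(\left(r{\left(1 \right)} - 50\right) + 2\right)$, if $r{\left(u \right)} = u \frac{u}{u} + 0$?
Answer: $-6925$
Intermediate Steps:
$r{\left(u \right)} = u$ ($r{\left(u \right)} = u 1 + 0 = u + 0 = u$)
$-63 + 146 \left(\left(r{\left(1 \right)} - 50\right) + 2\right) = -63 + 146 \left(\left(1 - 50\right) + 2\right) = -63 + 146 \left(-49 + 2\right) = -63 + 146 \left(-47\right) = -63 - 6862 = -6925$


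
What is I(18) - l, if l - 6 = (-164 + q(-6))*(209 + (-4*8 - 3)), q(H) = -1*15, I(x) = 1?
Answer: 31141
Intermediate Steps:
q(H) = -15
l = -31140 (l = 6 + (-164 - 15)*(209 + (-4*8 - 3)) = 6 - 179*(209 + (-32 - 3)) = 6 - 179*(209 - 35) = 6 - 179*174 = 6 - 31146 = -31140)
I(18) - l = 1 - 1*(-31140) = 1 + 31140 = 31141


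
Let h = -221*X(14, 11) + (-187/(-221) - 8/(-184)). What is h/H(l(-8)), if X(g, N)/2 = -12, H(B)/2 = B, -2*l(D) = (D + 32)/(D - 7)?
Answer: 3965405/1196 ≈ 3315.6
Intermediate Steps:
l(D) = -(32 + D)/(2*(-7 + D)) (l(D) = -(D + 32)/(2*(D - 7)) = -(32 + D)/(2*(-7 + D)))
H(B) = 2*B
X(g, N) = -24 (X(g, N) = 2*(-12) = -24)
h = 1586162/299 (h = -221*(-24) + (-187/(-221) - 8/(-184)) = 5304 + (-187*(-1/221) - 8*(-1/184)) = 5304 + (11/13 + 1/23) = 5304 + 266/299 = 1586162/299 ≈ 5304.9)
h/H(l(-8)) = 1586162/(299*((2*((-32 - 1*(-8))/(2*(-7 - 8)))))) = 1586162/(299*((2*((½)*(-32 + 8)/(-15))))) = 1586162/(299*((2*((½)*(-1/15)*(-24))))) = 1586162/(299*((2*(⅘)))) = 1586162/(299*(8/5)) = (1586162/299)*(5/8) = 3965405/1196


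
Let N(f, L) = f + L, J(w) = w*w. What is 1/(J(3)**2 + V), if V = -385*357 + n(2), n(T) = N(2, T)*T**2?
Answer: -1/137348 ≈ -7.2808e-6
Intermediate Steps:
J(w) = w**2
N(f, L) = L + f
n(T) = T**2*(2 + T) (n(T) = (T + 2)*T**2 = (2 + T)*T**2 = T**2*(2 + T))
V = -137429 (V = -385*357 + 2**2*(2 + 2) = -137445 + 4*4 = -137445 + 16 = -137429)
1/(J(3)**2 + V) = 1/((3**2)**2 - 137429) = 1/(9**2 - 137429) = 1/(81 - 137429) = 1/(-137348) = -1/137348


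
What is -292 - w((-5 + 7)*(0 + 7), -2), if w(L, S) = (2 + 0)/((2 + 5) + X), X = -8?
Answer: -290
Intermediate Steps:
w(L, S) = -2 (w(L, S) = (2 + 0)/((2 + 5) - 8) = 2/(7 - 8) = 2/(-1) = 2*(-1) = -2)
-292 - w((-5 + 7)*(0 + 7), -2) = -292 - 1*(-2) = -292 + 2 = -290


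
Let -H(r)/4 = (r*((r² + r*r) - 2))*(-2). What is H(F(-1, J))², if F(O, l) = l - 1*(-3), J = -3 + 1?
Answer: 0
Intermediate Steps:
J = -2
F(O, l) = 3 + l (F(O, l) = l + 3 = 3 + l)
H(r) = 8*r*(-2 + 2*r²) (H(r) = -4*r*((r² + r*r) - 2)*(-2) = -4*r*((r² + r²) - 2)*(-2) = -4*r*(2*r² - 2)*(-2) = -4*r*(-2 + 2*r²)*(-2) = -(-8)*r*(-2 + 2*r²) = 8*r*(-2 + 2*r²))
H(F(-1, J))² = (16*(3 - 2)*(-1 + (3 - 2)²))² = (16*1*(-1 + 1²))² = (16*1*(-1 + 1))² = (16*1*0)² = 0² = 0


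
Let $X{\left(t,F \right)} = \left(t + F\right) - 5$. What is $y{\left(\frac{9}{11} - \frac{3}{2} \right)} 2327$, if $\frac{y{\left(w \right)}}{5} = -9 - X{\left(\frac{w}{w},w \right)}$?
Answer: $- \frac{1105325}{22} \approx -50242.0$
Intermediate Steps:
$X{\left(t,F \right)} = -5 + F + t$ ($X{\left(t,F \right)} = \left(F + t\right) - 5 = -5 + F + t$)
$y{\left(w \right)} = -25 - 5 w$ ($y{\left(w \right)} = 5 \left(-9 - \left(-5 + w + \frac{w}{w}\right)\right) = 5 \left(-9 - \left(-5 + w + 1\right)\right) = 5 \left(-9 - \left(-4 + w\right)\right) = 5 \left(-5 - w\right) = -25 - 5 w$)
$y{\left(\frac{9}{11} - \frac{3}{2} \right)} 2327 = \left(-25 - 5 \left(\frac{9}{11} - \frac{3}{2}\right)\right) 2327 = \left(-25 - - \frac{75}{22}\right) 2327 = \left(-25 + \frac{75}{22}\right) 2327 = \left(- \frac{475}{22}\right) 2327 = - \frac{1105325}{22}$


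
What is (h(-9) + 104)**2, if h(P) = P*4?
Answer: 4624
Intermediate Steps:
h(P) = 4*P
(h(-9) + 104)**2 = (4*(-9) + 104)**2 = (-36 + 104)**2 = 68**2 = 4624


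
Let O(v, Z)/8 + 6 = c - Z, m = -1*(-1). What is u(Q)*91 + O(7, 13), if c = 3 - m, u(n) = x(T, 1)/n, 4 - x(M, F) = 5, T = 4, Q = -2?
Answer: -181/2 ≈ -90.500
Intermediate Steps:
m = 1
x(M, F) = -1 (x(M, F) = 4 - 1*5 = 4 - 5 = -1)
u(n) = -1/n
c = 2 (c = 3 - 1*1 = 3 - 1 = 2)
O(v, Z) = -32 - 8*Z (O(v, Z) = -48 + 8*(2 - Z) = -48 + (16 - 8*Z) = -32 - 8*Z)
u(Q)*91 + O(7, 13) = -1/(-2)*91 + (-32 - 8*13) = -1*(-½)*91 + (-32 - 104) = (½)*91 - 136 = 91/2 - 136 = -181/2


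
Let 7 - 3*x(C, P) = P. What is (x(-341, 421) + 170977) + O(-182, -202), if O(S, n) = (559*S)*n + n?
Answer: 20721713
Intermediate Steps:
x(C, P) = 7/3 - P/3
O(S, n) = n + 559*S*n (O(S, n) = 559*S*n + n = n + 559*S*n)
(x(-341, 421) + 170977) + O(-182, -202) = ((7/3 - ⅓*421) + 170977) - 202*(1 + 559*(-182)) = ((7/3 - 421/3) + 170977) - 202*(1 - 101738) = (-138 + 170977) - 202*(-101737) = 170839 + 20550874 = 20721713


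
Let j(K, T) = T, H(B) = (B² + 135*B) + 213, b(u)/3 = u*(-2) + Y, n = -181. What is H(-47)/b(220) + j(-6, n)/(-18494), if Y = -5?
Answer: 72793597/24689490 ≈ 2.9484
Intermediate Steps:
b(u) = -15 - 6*u (b(u) = 3*(u*(-2) - 5) = 3*(-2*u - 5) = 3*(-5 - 2*u) = -15 - 6*u)
H(B) = 213 + B² + 135*B
H(-47)/b(220) + j(-6, n)/(-18494) = (213 + (-47)² + 135*(-47))/(-15 - 6*220) - 181/(-18494) = (213 + 2209 - 6345)/(-15 - 1320) - 181*(-1/18494) = -3923/(-1335) + 181/18494 = -3923*(-1/1335) + 181/18494 = 3923/1335 + 181/18494 = 72793597/24689490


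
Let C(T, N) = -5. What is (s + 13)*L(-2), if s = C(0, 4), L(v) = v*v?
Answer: 32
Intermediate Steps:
L(v) = v**2
s = -5
(s + 13)*L(-2) = (-5 + 13)*(-2)**2 = 8*4 = 32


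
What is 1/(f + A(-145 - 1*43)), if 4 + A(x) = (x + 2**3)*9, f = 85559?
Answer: 1/83935 ≈ 1.1914e-5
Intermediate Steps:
A(x) = 68 + 9*x (A(x) = -4 + (x + 2**3)*9 = -4 + (x + 8)*9 = -4 + (8 + x)*9 = -4 + (72 + 9*x) = 68 + 9*x)
1/(f + A(-145 - 1*43)) = 1/(85559 + (68 + 9*(-145 - 1*43))) = 1/(85559 + (68 + 9*(-145 - 43))) = 1/(85559 + (68 + 9*(-188))) = 1/(85559 + (68 - 1692)) = 1/(85559 - 1624) = 1/83935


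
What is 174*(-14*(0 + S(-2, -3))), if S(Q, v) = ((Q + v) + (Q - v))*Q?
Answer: -19488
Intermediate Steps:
S(Q, v) = 2*Q² (S(Q, v) = (2*Q)*Q = 2*Q²)
174*(-14*(0 + S(-2, -3))) = 174*(-14*(0 + 2*(-2)²)) = 174*(-14*(0 + 2*4)) = 174*(-14*(0 + 8)) = 174*(-14*8) = 174*(-112) = -19488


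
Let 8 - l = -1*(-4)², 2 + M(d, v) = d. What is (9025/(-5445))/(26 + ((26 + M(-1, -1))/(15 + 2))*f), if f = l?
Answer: -30685/1082466 ≈ -0.028347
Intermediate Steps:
M(d, v) = -2 + d
l = 24 (l = 8 - (-1)*(-4)² = 8 - (-1)*16 = 8 - 1*(-16) = 8 + 16 = 24)
f = 24
(9025/(-5445))/(26 + ((26 + M(-1, -1))/(15 + 2))*f) = (9025/(-5445))/(26 + ((26 + (-2 - 1))/(15 + 2))*24) = (9025*(-1/5445))/(26 + ((26 - 3)/17)*24) = -1805/(1089*(26 + (23*(1/17))*24)) = -1805/(1089*(26 + (23/17)*24)) = -1805/(1089*(26 + 552/17)) = -1805/(1089*994/17) = -1805/1089*17/994 = -30685/1082466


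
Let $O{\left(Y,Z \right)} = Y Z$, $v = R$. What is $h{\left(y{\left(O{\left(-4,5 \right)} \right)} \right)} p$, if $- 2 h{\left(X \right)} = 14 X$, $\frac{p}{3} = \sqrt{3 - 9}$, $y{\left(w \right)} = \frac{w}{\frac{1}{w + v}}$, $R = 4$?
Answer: $- 6720 i \sqrt{6} \approx - 16461.0 i$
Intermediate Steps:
$v = 4$
$y{\left(w \right)} = w \left(4 + w\right)$ ($y{\left(w \right)} = \frac{w}{\frac{1}{w + 4}} = \frac{w}{\frac{1}{4 + w}} = w \left(4 + w\right)$)
$p = 3 i \sqrt{6}$ ($p = 3 \sqrt{3 - 9} = 3 \sqrt{-6} = 3 i \sqrt{6} \approx 7.3485 i$)
$h{\left(X \right)} = - 7 X$ ($h{\left(X \right)} = - \frac{14 X}{2} = - 7 X$)
$h{\left(y{\left(O{\left(-4,5 \right)} \right)} \right)} p = - 7 \left(-4\right) 5 \left(4 - 20\right) 3 i \sqrt{6} = - 7 \left(- 20 \left(4 - 20\right)\right) 3 i \sqrt{6} = - 7 \left(\left(-20\right) \left(-16\right)\right) 3 i \sqrt{6} = \left(-7\right) 320 \cdot 3 i \sqrt{6} = - 2240 \cdot 3 i \sqrt{6} = - 6720 i \sqrt{6}$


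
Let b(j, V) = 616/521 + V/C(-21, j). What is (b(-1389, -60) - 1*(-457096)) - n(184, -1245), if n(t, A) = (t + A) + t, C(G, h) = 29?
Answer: 6919500661/15109 ≈ 4.5797e+5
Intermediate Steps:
n(t, A) = A + 2*t (n(t, A) = (A + t) + t = A + 2*t)
b(j, V) = 616/521 + V/29
(b(-1389, -60) - 1*(-457096)) - n(184, -1245) = ((616/521 + (1/29)*(-60)) - 1*(-457096)) - (-1245 + 2*184) = ((616/521 - 60/29) + 457096) - (-1245 + 368) = (-13396/15109 + 457096) - 1*(-877) = 6906250068/15109 + 877 = 6919500661/15109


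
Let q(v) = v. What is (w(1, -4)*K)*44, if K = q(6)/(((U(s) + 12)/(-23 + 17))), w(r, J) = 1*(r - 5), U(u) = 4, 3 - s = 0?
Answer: 396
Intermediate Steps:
s = 3 (s = 3 - 1*0 = 3 + 0 = 3)
w(r, J) = -5 + r (w(r, J) = 1*(-5 + r) = -5 + r)
K = -9/4 (K = 6/(((4 + 12)/(-23 + 17))) = 6/((16/(-6))) = 6/((16*(-1/6))) = 6/(-8/3) = 6*(-3/8) = -9/4 ≈ -2.2500)
(w(1, -4)*K)*44 = ((-5 + 1)*(-9/4))*44 = -4*(-9/4)*44 = 9*44 = 396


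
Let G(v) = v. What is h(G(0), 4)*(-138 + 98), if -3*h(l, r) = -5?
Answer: -200/3 ≈ -66.667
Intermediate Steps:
h(l, r) = 5/3 (h(l, r) = -⅓*(-5) = 5/3)
h(G(0), 4)*(-138 + 98) = 5*(-138 + 98)/3 = (5/3)*(-40) = -200/3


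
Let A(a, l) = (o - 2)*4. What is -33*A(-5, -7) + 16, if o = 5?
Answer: -380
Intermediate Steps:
A(a, l) = 12 (A(a, l) = (5 - 2)*4 = 3*4 = 12)
-33*A(-5, -7) + 16 = -33*12 + 16 = -396 + 16 = -380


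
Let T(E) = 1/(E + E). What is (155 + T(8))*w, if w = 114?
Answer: 141417/8 ≈ 17677.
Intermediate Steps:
T(E) = 1/(2*E)
(155 + T(8))*w = (155 + (1/2)/8)*114 = (155 + (1/2)*(1/8))*114 = (155 + 1/16)*114 = (2481/16)*114 = 141417/8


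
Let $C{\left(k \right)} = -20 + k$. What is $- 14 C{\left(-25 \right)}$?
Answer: $630$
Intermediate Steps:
$- 14 C{\left(-25 \right)} = - 14 \left(-20 - 25\right) = \left(-14\right) \left(-45\right) = 630$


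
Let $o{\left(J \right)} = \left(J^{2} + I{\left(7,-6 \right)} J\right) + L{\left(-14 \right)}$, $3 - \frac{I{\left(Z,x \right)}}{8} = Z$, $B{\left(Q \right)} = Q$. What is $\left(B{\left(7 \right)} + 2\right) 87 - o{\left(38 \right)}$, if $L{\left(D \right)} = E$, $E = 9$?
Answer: $546$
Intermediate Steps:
$L{\left(D \right)} = 9$
$I{\left(Z,x \right)} = 24 - 8 Z$
$o{\left(J \right)} = 9 + J^{2} - 32 J$ ($o{\left(J \right)} = \left(J^{2} + \left(24 - 56\right) J\right) + 9 = \left(J^{2} - 32 J\right) + 9 = 9 + J^{2} - 32 J$)
$\left(B{\left(7 \right)} + 2\right) 87 - o{\left(38 \right)} = \left(7 + 2\right) 87 - \left(9 + 38^{2} - 1216\right) = 9 \cdot 87 - \left(9 + 1444 - 1216\right) = 783 - 237 = 546$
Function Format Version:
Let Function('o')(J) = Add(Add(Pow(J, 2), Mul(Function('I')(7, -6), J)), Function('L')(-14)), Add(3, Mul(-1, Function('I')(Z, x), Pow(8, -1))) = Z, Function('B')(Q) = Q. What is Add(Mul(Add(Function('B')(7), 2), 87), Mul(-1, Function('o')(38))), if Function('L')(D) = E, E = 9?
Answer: 546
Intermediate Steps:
Function('L')(D) = 9
Function('I')(Z, x) = Add(24, Mul(-8, Z))
Function('o')(J) = Add(9, Pow(J, 2), Mul(-32, J)) (Function('o')(J) = Add(Add(Pow(J, 2), Mul(Add(24, Mul(-8, 7)), J)), 9) = Add(Add(Pow(J, 2), Mul(Add(24, -56), J)), 9) = Add(Add(Pow(J, 2), Mul(-32, J)), 9) = Add(9, Pow(J, 2), Mul(-32, J)))
Add(Mul(Add(Function('B')(7), 2), 87), Mul(-1, Function('o')(38))) = Add(Mul(Add(7, 2), 87), Mul(-1, Add(9, Pow(38, 2), Mul(-32, 38)))) = Add(Mul(9, 87), Mul(-1, Add(9, 1444, -1216))) = Add(783, Mul(-1, 237)) = Add(783, -237) = 546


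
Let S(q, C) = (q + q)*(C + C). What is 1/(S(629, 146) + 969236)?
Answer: 1/1336572 ≈ 7.4818e-7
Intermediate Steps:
S(q, C) = 4*C*q (S(q, C) = (2*q)*(2*C) = 4*C*q)
1/(S(629, 146) + 969236) = 1/(4*146*629 + 969236) = 1/(367336 + 969236) = 1/1336572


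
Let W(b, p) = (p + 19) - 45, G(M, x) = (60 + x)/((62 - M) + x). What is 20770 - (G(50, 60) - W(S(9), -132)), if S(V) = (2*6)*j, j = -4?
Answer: 61831/3 ≈ 20610.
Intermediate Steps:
G(M, x) = (60 + x)/(62 + x - M)
S(V) = -48 (S(V) = (2*6)*(-4) = 12*(-4) = -48)
W(b, p) = -26 + p (W(b, p) = (19 + p) - 45 = -26 + p)
20770 - (G(50, 60) - W(S(9), -132)) = 20770 - ((60 + 60)/(62 + 60 - 1*50) - (-26 - 132)) = 20770 - (120/(62 + 60 - 50) - 1*(-158)) = 20770 - (120/72 + 158) = 20770 - ((1/72)*120 + 158) = 20770 - (5/3 + 158) = 20770 - 1*479/3 = 20770 - 479/3 = 61831/3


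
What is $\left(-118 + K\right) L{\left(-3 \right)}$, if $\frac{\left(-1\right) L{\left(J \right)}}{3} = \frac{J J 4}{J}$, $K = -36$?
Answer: $-5544$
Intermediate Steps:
$L{\left(J \right)} = - 12 J$ ($L{\left(J \right)} = - 3 \frac{J J 4}{J} = - 3 \frac{J^{2} \cdot 4}{J} = - 3 \frac{4 J^{2}}{J} = - 3 \cdot 4 J = - 12 J$)
$\left(-118 + K\right) L{\left(-3 \right)} = \left(-118 - 36\right) \left(\left(-12\right) \left(-3\right)\right) = \left(-154\right) 36 = -5544$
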